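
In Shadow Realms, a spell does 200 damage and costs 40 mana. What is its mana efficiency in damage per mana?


Efficiency = damage / mana
= 200 / 40
= 5.00

5.00 dmg/mana


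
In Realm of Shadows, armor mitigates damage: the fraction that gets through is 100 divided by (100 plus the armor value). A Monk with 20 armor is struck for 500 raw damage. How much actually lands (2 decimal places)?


actual = 500 * 100 / (100 + 20)
= 500 * 100 / 120
= 50000 / 120
= 416.67

416.67 damage


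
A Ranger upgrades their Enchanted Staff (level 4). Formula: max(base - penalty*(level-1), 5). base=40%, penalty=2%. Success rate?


raw_rate = 40 - 2 * (4 - 1)
= 40 - 2 * 3
= 40 - 6
= 34
Apply floor: max(34, 5) = 34%

34%


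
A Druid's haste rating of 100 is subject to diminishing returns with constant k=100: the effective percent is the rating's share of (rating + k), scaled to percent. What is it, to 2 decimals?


effective% = rating / (rating + k) * 100
= 100 / (100 + 100) * 100
= 100 / 200 * 100
= 0.5 * 100
= 50.00%

50.00%


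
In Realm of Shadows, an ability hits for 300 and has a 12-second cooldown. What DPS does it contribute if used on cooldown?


DPS = damage / cooldown
= 300 / 12
= 25.00

25.00 DPS


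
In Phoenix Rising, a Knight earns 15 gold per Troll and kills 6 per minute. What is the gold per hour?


Gold per minute = 15 * 6 = 90
Gold per hour = 90 * 60 = 5400

5400 gold/hour


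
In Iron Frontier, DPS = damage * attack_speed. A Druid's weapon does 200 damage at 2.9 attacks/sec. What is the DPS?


DPS = damage * attack_speed
= 200 * 2.9
= 580.0

580.0 DPS


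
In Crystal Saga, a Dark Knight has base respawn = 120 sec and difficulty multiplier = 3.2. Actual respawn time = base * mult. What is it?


Respawn time = base * multiplier
= 120 * 3.2
= 384.0 seconds

384.0 seconds


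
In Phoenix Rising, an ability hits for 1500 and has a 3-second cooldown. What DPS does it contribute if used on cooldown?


DPS = damage / cooldown
= 1500 / 3
= 500.00

500.00 DPS


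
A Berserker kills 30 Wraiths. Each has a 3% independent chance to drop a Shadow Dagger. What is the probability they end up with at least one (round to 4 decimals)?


P(at least one) = 1 - P(none) = 1 - (1-p)^n
p = 3/100 = 0.03
1 - p = 0.97
(1 - p)^30 = 0.97^30 = 0.401007
P(at least one) = 1 - 0.401007 = 0.5990

0.5990


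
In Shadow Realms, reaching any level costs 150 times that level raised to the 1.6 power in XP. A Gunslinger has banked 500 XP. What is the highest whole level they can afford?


XP = 150 * level^1.6, so level = (XP / 150)^(1/1.6)
= (500 / 150)^(1/1.6)
= 3.3333^0.625
= 2.1223
Floor: level = 2

level 2


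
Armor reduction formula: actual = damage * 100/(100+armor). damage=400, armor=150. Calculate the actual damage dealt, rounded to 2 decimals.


actual = 400 * 100 / (100 + 150)
= 400 * 100 / 250
= 40000 / 250
= 160.00

160.00 damage


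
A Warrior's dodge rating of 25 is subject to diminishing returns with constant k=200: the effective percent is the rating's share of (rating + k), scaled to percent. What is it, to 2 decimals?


effective% = rating / (rating + k) * 100
= 25 / (25 + 200) * 100
= 25 / 225 * 100
= 0.111111 * 100
= 11.11%

11.11%


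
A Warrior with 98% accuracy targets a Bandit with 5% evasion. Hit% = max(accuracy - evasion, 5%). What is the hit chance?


accuracy - evasion = 98 - 5 = 93
Apply floor: max(93, 5) = 93
Hit chance = 93%

93%


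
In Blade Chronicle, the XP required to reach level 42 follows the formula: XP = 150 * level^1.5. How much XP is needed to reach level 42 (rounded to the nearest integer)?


XP = 150 * level^1.5
Substitute level = 42:
XP = 150 * 42^1.5
= 150 * 272.1911
= 40829

40829 XP


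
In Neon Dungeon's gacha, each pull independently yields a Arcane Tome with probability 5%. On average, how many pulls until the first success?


Expected pulls for a geometric distribution = 1/p = 100 / rate%
= 100 / 5
= 20.0

20.0 pulls


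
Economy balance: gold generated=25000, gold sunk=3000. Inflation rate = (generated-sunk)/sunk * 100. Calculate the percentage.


Net gold = 25000 - 3000 = 22000
Inflation rate = net / sunk * 100 = 22000 / 3000 * 100
= 7.333333 * 100
= 733.33%

733.33%


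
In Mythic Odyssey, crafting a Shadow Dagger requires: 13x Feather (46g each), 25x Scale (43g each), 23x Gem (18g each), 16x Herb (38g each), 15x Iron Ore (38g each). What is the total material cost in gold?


Cost breakdown:
  Feather: 13 * 46 = 598
  Scale: 25 * 43 = 1075
  Gem: 23 * 18 = 414
  Herb: 16 * 38 = 608
  Iron Ore: 15 * 38 = 570
Total = 598 + 1075 + 414 + 608 + 570 = 3265

3265 gold


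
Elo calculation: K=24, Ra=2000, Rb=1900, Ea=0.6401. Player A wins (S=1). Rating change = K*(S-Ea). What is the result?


Elo update: delta = K * (S - Ea), where S = 1 (wins)
S - Ea = 1 - 0.6401 = 0.3599
Rating change = 24 * 0.3599
= 8.64

8.64 rating points


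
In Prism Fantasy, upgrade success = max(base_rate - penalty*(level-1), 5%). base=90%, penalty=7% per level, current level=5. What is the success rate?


raw_rate = 90 - 7 * (5 - 1)
= 90 - 7 * 4
= 90 - 28
= 62
Apply floor: max(62, 5) = 62%

62%


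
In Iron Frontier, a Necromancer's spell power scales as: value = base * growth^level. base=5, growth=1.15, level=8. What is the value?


value = base * growth^level
= 5 * 1.15^8
= 5 * 3.059023
= 15.30

15.30 spell power


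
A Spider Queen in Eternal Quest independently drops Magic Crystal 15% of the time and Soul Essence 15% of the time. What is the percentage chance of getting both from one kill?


For independent events, P(both) = P(A) * P(B)
= 15% * 15%
= 225 / 100 %
= 2.25%

2.25%


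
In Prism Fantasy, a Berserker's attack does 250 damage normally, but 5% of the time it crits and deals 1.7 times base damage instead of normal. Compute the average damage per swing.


E[dmg] = base * (1 + crit_chance * (crit_mult - 1))
cc as decimal = 5/100 = 0.05
cm - 1 = 1.7 - 1 = 0.7
Bonus factor = 0.05 * 0.7 = 0.035
Total multiplier = 1 + 0.035 = 1.035
Expected damage = 250 * 1.035 = 258.75

258.75 damage


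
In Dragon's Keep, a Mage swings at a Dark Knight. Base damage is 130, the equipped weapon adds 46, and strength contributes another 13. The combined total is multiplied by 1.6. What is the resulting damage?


Sum base + weapon + str = 130 + 46 + 13 = 189
Multiply by 1.6:
189 * 1.6 = 302.4

302.4 damage


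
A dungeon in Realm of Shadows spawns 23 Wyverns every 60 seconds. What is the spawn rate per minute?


Spawns per minute = count * (60 / interval)
= 23 * (60 / 60)
= 23 * 1.0
= 23.0

23.0 per minute


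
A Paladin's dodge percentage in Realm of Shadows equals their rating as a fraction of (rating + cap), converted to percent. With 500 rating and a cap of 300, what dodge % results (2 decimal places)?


dodge% = 500 / (500 + 300) * 100
= 500 / 800 * 100
= 0.625 * 100
= 62.50%

62.50%


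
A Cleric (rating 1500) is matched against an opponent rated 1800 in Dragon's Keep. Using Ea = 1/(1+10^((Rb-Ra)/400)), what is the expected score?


Elo expected score: Ea = 1/(1 + 10^((Rb-Ra)/400))
Rb - Ra = 1800 - 1500 = 300
(Rb-Ra)/400 = 300/400 = 0.75
10^0.75 = 5.623413
Ea = 1/(1 + 5.623413) = 1/6.623413 = 0.1510

0.1510


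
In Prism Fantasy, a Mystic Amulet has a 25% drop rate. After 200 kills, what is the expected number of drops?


Expected drops = kills * (drop_rate / 100)
= 200 * (25 / 100)
= 200 * 0.25
= 50.0

50.0 drops


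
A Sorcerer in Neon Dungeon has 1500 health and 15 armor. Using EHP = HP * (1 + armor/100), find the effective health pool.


EHP = 1500 * (1 + 15/100)
= 1500 * (1 + 0.15)
= 1500 * 1.15
= 1725.0

1725.0 EHP


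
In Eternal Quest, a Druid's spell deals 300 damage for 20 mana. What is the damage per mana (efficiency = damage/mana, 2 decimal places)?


Efficiency = damage / mana
= 300 / 20
= 15.00

15.00 dmg/mana


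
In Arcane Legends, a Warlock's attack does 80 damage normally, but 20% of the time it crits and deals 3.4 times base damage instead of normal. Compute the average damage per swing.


E[dmg] = base * (1 + crit_chance * (crit_mult - 1))
cc as decimal = 20/100 = 0.2
cm - 1 = 3.4 - 1 = 2.4
Bonus factor = 0.2 * 2.4 = 0.48
Total multiplier = 1 + 0.48 = 1.48
Expected damage = 80 * 1.48 = 118.40

118.40 damage


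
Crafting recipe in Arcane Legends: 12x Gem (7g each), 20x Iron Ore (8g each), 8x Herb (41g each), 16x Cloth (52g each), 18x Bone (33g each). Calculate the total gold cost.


Cost breakdown:
  Gem: 12 * 7 = 84
  Iron Ore: 20 * 8 = 160
  Herb: 8 * 41 = 328
  Cloth: 16 * 52 = 832
  Bone: 18 * 33 = 594
Total = 84 + 160 + 328 + 832 + 594 = 1998

1998 gold


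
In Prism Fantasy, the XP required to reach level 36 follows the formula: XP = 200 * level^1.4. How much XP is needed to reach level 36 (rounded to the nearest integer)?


XP = 200 * level^1.4
Substitute level = 36:
XP = 200 * 36^1.4
= 200 * 150.9467
= 30189

30189 XP


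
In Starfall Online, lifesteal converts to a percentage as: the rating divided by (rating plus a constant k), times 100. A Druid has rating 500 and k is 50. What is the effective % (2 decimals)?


effective% = rating / (rating + k) * 100
= 500 / (500 + 50) * 100
= 500 / 550 * 100
= 0.909091 * 100
= 90.91%

90.91%


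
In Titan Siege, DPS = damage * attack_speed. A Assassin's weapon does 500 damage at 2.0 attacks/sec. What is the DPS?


DPS = damage * attack_speed
= 500 * 2.0
= 1000.0

1000.0 DPS


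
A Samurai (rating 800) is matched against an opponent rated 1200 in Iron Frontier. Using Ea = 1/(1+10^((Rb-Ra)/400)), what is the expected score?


Elo expected score: Ea = 1/(1 + 10^((Rb-Ra)/400))
Rb - Ra = 1200 - 800 = 400
(Rb-Ra)/400 = 400/400 = 1.0
10^1.0 = 10.0
Ea = 1/(1 + 10.0) = 1/11.0 = 0.0909

0.0909


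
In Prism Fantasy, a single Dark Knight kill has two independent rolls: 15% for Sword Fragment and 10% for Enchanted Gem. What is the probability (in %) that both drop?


For independent events, P(both) = P(A) * P(B)
= 15% * 10%
= 150 / 100 %
= 1.5%

1.5%


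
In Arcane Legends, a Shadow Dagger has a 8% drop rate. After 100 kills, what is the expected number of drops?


Expected drops = kills * (drop_rate / 100)
= 100 * (8 / 100)
= 100 * 0.08
= 8.0

8.0 drops


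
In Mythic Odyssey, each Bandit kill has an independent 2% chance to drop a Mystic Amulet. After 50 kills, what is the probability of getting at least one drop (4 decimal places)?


P(at least one) = 1 - P(none) = 1 - (1-p)^n
p = 2/100 = 0.02
1 - p = 0.98
(1 - p)^50 = 0.98^50 = 0.364170
P(at least one) = 1 - 0.364170 = 0.6358

0.6358


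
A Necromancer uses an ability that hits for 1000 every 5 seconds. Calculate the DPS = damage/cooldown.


DPS = damage / cooldown
= 1000 / 5
= 200.00

200.00 DPS


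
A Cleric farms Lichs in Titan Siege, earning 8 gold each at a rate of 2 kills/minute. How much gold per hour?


Gold per minute = 8 * 2 = 16
Gold per hour = 16 * 60 = 960

960 gold/hour


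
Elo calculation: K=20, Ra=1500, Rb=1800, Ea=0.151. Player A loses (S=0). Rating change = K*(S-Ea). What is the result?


Elo update: delta = K * (S - Ea), where S = 0 (loses)
S - Ea = 0 - 0.151 = -0.151
Rating change = 20 * -0.151
= -3.02

-3.02 rating points


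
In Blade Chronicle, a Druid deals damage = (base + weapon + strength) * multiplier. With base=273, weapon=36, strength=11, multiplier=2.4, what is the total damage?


Sum base + weapon + str = 273 + 36 + 11 = 320
Multiply by 2.4:
320 * 2.4 = 768.0

768.0 damage


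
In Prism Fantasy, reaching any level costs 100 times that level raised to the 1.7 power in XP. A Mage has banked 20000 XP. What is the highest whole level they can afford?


XP = 100 * level^1.7, so level = (XP / 100)^(1/1.7)
= (20000 / 100)^(1/1.7)
= 200.0^0.5882
= 22.5708
Floor: level = 22

level 22


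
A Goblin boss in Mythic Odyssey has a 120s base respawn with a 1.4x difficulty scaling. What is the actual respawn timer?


Respawn time = base * multiplier
= 120 * 1.4
= 168.0 seconds

168.0 seconds


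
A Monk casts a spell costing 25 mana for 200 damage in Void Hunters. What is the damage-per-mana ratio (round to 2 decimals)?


Efficiency = damage / mana
= 200 / 25
= 8.00

8.00 dmg/mana


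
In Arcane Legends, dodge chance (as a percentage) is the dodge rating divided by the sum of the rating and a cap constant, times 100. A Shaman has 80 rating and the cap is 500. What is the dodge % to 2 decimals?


dodge% = 80 / (80 + 500) * 100
= 80 / 580 * 100
= 0.137931 * 100
= 13.79%

13.79%


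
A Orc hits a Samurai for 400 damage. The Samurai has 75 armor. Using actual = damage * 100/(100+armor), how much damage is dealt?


actual = 400 * 100 / (100 + 75)
= 400 * 100 / 175
= 40000 / 175
= 228.57

228.57 damage


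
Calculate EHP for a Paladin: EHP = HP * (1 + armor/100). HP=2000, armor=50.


EHP = 2000 * (1 + 50/100)
= 2000 * (1 + 0.5)
= 2000 * 1.5
= 3000.0

3000.0 EHP


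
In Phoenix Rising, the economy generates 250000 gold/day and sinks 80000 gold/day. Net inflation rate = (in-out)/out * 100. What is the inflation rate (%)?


Net gold = 250000 - 80000 = 170000
Inflation rate = net / sunk * 100 = 170000 / 80000 * 100
= 2.125 * 100
= 212.50%

212.50%


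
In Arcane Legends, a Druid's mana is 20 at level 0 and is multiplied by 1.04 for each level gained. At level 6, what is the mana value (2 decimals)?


value = base * growth^level
= 20 * 1.04^6
= 20 * 1.265319
= 25.31

25.31 mana


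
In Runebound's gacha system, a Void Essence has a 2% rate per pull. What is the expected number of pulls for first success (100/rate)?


Expected pulls for a geometric distribution = 1/p = 100 / rate%
= 100 / 2
= 50.0

50.0 pulls


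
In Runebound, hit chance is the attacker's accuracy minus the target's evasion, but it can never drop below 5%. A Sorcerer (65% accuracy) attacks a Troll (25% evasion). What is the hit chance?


accuracy - evasion = 65 - 25 = 40
Apply floor: max(40, 5) = 40
Hit chance = 40%

40%


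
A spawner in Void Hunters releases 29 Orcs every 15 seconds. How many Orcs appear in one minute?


Spawns per minute = count * (60 / interval)
= 29 * (60 / 15)
= 29 * 4.0
= 116.0

116.0 per minute


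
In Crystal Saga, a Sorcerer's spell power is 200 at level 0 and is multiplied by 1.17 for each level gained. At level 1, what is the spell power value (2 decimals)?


value = base * growth^level
= 200 * 1.17^1
= 200 * 1.17
= 234.00

234.00 spell power


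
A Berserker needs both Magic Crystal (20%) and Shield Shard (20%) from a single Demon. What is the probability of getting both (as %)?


For independent events, P(both) = P(A) * P(B)
= 20% * 20%
= 400 / 100 %
= 4.0%

4.0%


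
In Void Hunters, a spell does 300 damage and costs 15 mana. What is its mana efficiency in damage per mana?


Efficiency = damage / mana
= 300 / 15
= 20.00

20.00 dmg/mana


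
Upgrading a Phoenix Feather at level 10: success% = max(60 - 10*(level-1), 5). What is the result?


raw_rate = 60 - 10 * (10 - 1)
= 60 - 10 * 9
= 60 - 90
= -30
Apply floor: max(-30, 5) = 5%

5%


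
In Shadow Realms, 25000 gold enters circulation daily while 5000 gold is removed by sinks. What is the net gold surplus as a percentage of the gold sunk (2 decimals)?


Net gold = 25000 - 5000 = 20000
Inflation rate = net / sunk * 100 = 20000 / 5000 * 100
= 4.0 * 100
= 400.00%

400.00%


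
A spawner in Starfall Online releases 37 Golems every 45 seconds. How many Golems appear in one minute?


Spawns per minute = count * (60 / interval)
= 37 * (60 / 45)
= 37 * 1.3333
= 49.33

49.33 per minute


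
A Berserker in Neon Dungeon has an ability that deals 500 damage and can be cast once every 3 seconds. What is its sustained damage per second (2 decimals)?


DPS = damage / cooldown
= 500 / 3
= 166.67

166.67 DPS


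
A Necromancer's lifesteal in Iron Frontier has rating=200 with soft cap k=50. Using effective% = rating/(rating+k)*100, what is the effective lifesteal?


effective% = rating / (rating + k) * 100
= 200 / (200 + 50) * 100
= 200 / 250 * 100
= 0.8 * 100
= 80.00%

80.00%


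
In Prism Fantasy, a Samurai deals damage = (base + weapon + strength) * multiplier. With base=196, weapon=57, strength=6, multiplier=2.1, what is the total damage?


Sum base + weapon + str = 196 + 57 + 6 = 259
Multiply by 2.1:
259 * 2.1 = 543.9

543.9 damage


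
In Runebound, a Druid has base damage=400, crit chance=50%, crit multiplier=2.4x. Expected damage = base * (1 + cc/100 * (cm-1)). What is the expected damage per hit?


E[dmg] = base * (1 + crit_chance * (crit_mult - 1))
cc as decimal = 50/100 = 0.5
cm - 1 = 2.4 - 1 = 1.4
Bonus factor = 0.5 * 1.4 = 0.7
Total multiplier = 1 + 0.7 = 1.7
Expected damage = 400 * 1.7 = 680.00

680.00 damage


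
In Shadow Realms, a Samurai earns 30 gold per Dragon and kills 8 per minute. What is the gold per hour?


Gold per minute = 30 * 8 = 240
Gold per hour = 240 * 60 = 14400

14400 gold/hour


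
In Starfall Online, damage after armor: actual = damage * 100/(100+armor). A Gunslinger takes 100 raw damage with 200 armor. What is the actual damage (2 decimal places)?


actual = 100 * 100 / (100 + 200)
= 100 * 100 / 300
= 10000 / 300
= 33.33

33.33 damage


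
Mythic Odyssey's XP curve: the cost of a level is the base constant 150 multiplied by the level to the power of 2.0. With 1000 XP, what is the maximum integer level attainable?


XP = 150 * level^2.0, so level = (XP / 150)^(1/2.0)
= (1000 / 150)^(1/2.0)
= 6.6667^0.5
= 2.582
Floor: level = 2

level 2


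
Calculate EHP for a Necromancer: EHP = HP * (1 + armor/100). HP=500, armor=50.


EHP = 500 * (1 + 50/100)
= 500 * (1 + 0.5)
= 500 * 1.5
= 750.0

750.0 EHP


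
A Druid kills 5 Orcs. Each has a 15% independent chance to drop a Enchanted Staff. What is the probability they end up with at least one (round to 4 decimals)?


P(at least one) = 1 - P(none) = 1 - (1-p)^n
p = 15/100 = 0.15
1 - p = 0.85
(1 - p)^5 = 0.85^5 = 0.443705
P(at least one) = 1 - 0.443705 = 0.5563

0.5563


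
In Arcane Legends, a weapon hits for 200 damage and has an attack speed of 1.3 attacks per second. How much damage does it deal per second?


DPS = damage * attack_speed
= 200 * 1.3
= 260.0

260.0 DPS


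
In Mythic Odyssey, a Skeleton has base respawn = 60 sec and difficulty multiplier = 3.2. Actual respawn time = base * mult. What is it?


Respawn time = base * multiplier
= 60 * 3.2
= 192.0 seconds

192.0 seconds


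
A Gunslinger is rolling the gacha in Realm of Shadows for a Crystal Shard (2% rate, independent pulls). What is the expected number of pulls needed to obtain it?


Expected pulls for a geometric distribution = 1/p = 100 / rate%
= 100 / 2
= 50.0

50.0 pulls


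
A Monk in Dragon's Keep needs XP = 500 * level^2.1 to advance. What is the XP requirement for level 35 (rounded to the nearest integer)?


XP = 500 * level^2.1
Substitute level = 35:
XP = 500 * 35^2.1
= 500 * 1748.0059
= 874003

874003 XP


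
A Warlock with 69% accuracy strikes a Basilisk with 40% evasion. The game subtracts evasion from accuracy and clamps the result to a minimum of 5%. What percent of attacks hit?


accuracy - evasion = 69 - 40 = 29
Apply floor: max(29, 5) = 29
Hit chance = 29%

29%


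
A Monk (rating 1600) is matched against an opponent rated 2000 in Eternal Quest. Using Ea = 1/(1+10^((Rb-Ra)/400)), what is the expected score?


Elo expected score: Ea = 1/(1 + 10^((Rb-Ra)/400))
Rb - Ra = 2000 - 1600 = 400
(Rb-Ra)/400 = 400/400 = 1.0
10^1.0 = 10.0
Ea = 1/(1 + 10.0) = 1/11.0 = 0.0909

0.0909


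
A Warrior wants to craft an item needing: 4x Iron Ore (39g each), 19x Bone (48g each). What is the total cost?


Cost breakdown:
  Iron Ore: 4 * 39 = 156
  Bone: 19 * 48 = 912
Total = 156 + 912 = 1068

1068 gold


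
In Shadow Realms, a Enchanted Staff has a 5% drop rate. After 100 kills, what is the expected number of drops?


Expected drops = kills * (drop_rate / 100)
= 100 * (5 / 100)
= 100 * 0.05
= 5.0

5.0 drops


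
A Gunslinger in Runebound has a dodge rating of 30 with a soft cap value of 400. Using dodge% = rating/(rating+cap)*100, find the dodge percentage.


dodge% = 30 / (30 + 400) * 100
= 30 / 430 * 100
= 0.069767 * 100
= 6.98%

6.98%


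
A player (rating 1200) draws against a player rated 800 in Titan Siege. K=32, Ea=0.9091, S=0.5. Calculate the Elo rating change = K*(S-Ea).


Elo update: delta = K * (S - Ea), where S = 0.5 (draws)
S - Ea = 0.5 - 0.9091 = -0.4091
Rating change = 32 * -0.4091
= -13.09

-13.09 rating points


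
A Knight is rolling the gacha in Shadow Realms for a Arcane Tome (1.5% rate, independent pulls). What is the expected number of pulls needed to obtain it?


Expected pulls for a geometric distribution = 1/p = 100 / rate%
= 100 / 1.5
= 66.67

66.67 pulls


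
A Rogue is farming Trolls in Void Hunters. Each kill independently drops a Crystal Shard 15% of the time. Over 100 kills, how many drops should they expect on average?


Expected drops = kills * (drop_rate / 100)
= 100 * (15 / 100)
= 100 * 0.15
= 15.0

15.0 drops


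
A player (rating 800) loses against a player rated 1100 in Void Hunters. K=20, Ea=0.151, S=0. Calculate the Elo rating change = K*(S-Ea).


Elo update: delta = K * (S - Ea), where S = 0 (loses)
S - Ea = 0 - 0.151 = -0.151
Rating change = 20 * -0.151
= -3.02

-3.02 rating points


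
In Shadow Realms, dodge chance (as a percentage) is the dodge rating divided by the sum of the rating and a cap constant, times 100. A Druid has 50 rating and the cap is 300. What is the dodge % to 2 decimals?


dodge% = 50 / (50 + 300) * 100
= 50 / 350 * 100
= 0.142857 * 100
= 14.29%

14.29%


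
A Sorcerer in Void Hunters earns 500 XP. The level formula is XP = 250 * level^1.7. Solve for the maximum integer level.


XP = 250 * level^1.7, so level = (XP / 250)^(1/1.7)
= (500 / 250)^(1/1.7)
= 2.0^0.5882
= 1.5034
Floor: level = 1

level 1


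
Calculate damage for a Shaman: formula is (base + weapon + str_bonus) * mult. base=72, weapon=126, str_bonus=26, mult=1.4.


Sum base + weapon + str = 72 + 126 + 26 = 224
Multiply by 1.4:
224 * 1.4 = 313.6

313.6 damage


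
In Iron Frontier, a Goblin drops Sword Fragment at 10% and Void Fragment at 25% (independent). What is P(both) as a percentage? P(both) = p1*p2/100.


For independent events, P(both) = P(A) * P(B)
= 10% * 25%
= 250 / 100 %
= 2.5%

2.5%


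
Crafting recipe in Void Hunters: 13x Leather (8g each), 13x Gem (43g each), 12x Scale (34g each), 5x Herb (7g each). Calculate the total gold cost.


Cost breakdown:
  Leather: 13 * 8 = 104
  Gem: 13 * 43 = 559
  Scale: 12 * 34 = 408
  Herb: 5 * 7 = 35
Total = 104 + 559 + 408 + 35 = 1106

1106 gold


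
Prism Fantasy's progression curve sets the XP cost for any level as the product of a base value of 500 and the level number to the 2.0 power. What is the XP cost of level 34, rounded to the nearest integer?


XP = 500 * level^2.0
Substitute level = 34:
XP = 500 * 34^2.0
= 500 * 1156.0
= 578000

578000 XP


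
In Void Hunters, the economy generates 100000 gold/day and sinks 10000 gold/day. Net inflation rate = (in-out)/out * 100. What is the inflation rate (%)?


Net gold = 100000 - 10000 = 90000
Inflation rate = net / sunk * 100 = 90000 / 10000 * 100
= 9.0 * 100
= 900.00%

900.00%


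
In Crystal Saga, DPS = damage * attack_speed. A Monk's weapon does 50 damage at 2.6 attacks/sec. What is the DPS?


DPS = damage * attack_speed
= 50 * 2.6
= 130.0

130.0 DPS


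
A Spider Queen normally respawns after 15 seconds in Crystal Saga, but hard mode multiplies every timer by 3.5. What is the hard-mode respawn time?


Respawn time = base * multiplier
= 15 * 3.5
= 52.5 seconds

52.5 seconds


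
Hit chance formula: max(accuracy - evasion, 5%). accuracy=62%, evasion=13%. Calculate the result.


accuracy - evasion = 62 - 13 = 49
Apply floor: max(49, 5) = 49
Hit chance = 49%

49%


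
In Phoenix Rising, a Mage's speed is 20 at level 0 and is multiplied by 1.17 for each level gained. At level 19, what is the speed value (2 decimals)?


value = base * growth^level
= 20 * 1.17^19
= 20 * 19.748375
= 394.97

394.97 speed


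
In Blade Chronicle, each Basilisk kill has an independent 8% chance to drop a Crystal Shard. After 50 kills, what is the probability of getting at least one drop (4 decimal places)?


P(at least one) = 1 - P(none) = 1 - (1-p)^n
p = 8/100 = 0.08
1 - p = 0.92
(1 - p)^50 = 0.92^50 = 0.015466
P(at least one) = 1 - 0.015466 = 0.9845

0.9845


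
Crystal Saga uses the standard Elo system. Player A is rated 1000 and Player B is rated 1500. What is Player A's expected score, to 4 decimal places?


Elo expected score: Ea = 1/(1 + 10^((Rb-Ra)/400))
Rb - Ra = 1500 - 1000 = 500
(Rb-Ra)/400 = 500/400 = 1.25
10^1.25 = 17.782794
Ea = 1/(1 + 17.782794) = 1/18.782794 = 0.0532

0.0532


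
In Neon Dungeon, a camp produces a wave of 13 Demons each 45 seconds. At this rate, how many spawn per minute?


Spawns per minute = count * (60 / interval)
= 13 * (60 / 45)
= 13 * 1.3333
= 17.33

17.33 per minute


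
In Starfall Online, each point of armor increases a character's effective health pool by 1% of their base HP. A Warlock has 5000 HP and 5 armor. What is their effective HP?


EHP = 5000 * (1 + 5/100)
= 5000 * (1 + 0.05)
= 5000 * 1.05
= 5250.0

5250.0 EHP


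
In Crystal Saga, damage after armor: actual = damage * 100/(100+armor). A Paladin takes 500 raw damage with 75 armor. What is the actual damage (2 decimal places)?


actual = 500 * 100 / (100 + 75)
= 500 * 100 / 175
= 50000 / 175
= 285.71

285.71 damage


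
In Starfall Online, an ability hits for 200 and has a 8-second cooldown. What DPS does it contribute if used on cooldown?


DPS = damage / cooldown
= 200 / 8
= 25.00

25.00 DPS


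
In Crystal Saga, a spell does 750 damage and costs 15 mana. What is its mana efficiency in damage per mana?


Efficiency = damage / mana
= 750 / 15
= 50.00

50.00 dmg/mana


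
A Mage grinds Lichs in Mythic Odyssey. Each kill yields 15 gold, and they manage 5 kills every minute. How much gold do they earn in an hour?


Gold per minute = 15 * 5 = 75
Gold per hour = 75 * 60 = 4500

4500 gold/hour


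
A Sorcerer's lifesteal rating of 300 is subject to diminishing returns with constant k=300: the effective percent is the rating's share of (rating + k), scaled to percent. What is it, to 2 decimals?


effective% = rating / (rating + k) * 100
= 300 / (300 + 300) * 100
= 300 / 600 * 100
= 0.5 * 100
= 50.00%

50.00%


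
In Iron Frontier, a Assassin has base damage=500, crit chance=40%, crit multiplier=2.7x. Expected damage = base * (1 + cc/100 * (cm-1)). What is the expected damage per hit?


E[dmg] = base * (1 + crit_chance * (crit_mult - 1))
cc as decimal = 40/100 = 0.4
cm - 1 = 2.7 - 1 = 1.7
Bonus factor = 0.4 * 1.7 = 0.68
Total multiplier = 1 + 0.68 = 1.68
Expected damage = 500 * 1.68 = 840.00

840.00 damage


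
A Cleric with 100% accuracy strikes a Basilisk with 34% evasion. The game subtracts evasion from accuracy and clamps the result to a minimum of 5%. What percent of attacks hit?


accuracy - evasion = 100 - 34 = 66
Apply floor: max(66, 5) = 66
Hit chance = 66%

66%


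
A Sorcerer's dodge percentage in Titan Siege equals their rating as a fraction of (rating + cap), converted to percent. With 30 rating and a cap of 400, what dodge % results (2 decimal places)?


dodge% = 30 / (30 + 400) * 100
= 30 / 430 * 100
= 0.069767 * 100
= 6.98%

6.98%


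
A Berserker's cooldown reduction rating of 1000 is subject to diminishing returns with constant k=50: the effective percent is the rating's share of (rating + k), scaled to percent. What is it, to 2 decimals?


effective% = rating / (rating + k) * 100
= 1000 / (1000 + 50) * 100
= 1000 / 1050 * 100
= 0.952381 * 100
= 95.24%

95.24%


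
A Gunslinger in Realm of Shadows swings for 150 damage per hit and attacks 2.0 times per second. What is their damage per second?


DPS = damage * attack_speed
= 150 * 2.0
= 300.0

300.0 DPS


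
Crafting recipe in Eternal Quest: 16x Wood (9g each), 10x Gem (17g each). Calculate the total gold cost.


Cost breakdown:
  Wood: 16 * 9 = 144
  Gem: 10 * 17 = 170
Total = 144 + 170 = 314

314 gold


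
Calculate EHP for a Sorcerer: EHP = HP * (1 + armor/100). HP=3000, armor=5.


EHP = 3000 * (1 + 5/100)
= 3000 * (1 + 0.05)
= 3000 * 1.05
= 3150.0

3150.0 EHP


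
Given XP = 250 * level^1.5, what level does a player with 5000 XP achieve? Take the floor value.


XP = 250 * level^1.5, so level = (XP / 250)^(1/1.5)
= (5000 / 250)^(1/1.5)
= 20.0^0.6667
= 7.3681
Floor: level = 7

level 7


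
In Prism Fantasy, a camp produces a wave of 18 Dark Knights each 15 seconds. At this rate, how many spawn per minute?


Spawns per minute = count * (60 / interval)
= 18 * (60 / 15)
= 18 * 4.0
= 72.0

72.0 per minute


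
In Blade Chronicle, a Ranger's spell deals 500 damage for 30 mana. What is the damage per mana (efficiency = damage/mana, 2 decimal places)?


Efficiency = damage / mana
= 500 / 30
= 16.67

16.67 dmg/mana


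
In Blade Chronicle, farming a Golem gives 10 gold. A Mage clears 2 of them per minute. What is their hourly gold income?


Gold per minute = 10 * 2 = 20
Gold per hour = 20 * 60 = 1200

1200 gold/hour


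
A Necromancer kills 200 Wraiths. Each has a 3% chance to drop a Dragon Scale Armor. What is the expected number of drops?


Expected drops = kills * (drop_rate / 100)
= 200 * (3 / 100)
= 200 * 0.03
= 6.0

6.0 drops


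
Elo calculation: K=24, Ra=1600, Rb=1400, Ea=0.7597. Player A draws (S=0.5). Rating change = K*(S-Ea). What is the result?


Elo update: delta = K * (S - Ea), where S = 0.5 (draws)
S - Ea = 0.5 - 0.7597 = -0.2597
Rating change = 24 * -0.2597
= -6.23

-6.23 rating points


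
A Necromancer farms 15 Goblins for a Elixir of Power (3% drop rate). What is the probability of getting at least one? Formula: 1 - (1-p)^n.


P(at least one) = 1 - P(none) = 1 - (1-p)^n
p = 3/100 = 0.03
1 - p = 0.97
(1 - p)^15 = 0.97^15 = 0.633251
P(at least one) = 1 - 0.633251 = 0.3667

0.3667


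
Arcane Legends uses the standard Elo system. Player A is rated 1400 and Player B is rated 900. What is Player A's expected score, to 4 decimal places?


Elo expected score: Ea = 1/(1 + 10^((Rb-Ra)/400))
Rb - Ra = 900 - 1400 = -500
(Rb-Ra)/400 = -500/400 = -1.25
10^-1.25 = 0.056234
Ea = 1/(1 + 0.056234) = 1/1.056234 = 0.9468

0.9468


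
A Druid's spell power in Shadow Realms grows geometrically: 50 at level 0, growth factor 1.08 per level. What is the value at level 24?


value = base * growth^level
= 50 * 1.08^24
= 50 * 6.341181
= 317.06

317.06 spell power


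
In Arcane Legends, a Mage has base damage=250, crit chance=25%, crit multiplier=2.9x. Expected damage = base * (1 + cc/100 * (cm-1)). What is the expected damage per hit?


E[dmg] = base * (1 + crit_chance * (crit_mult - 1))
cc as decimal = 25/100 = 0.25
cm - 1 = 2.9 - 1 = 1.9
Bonus factor = 0.25 * 1.9 = 0.475
Total multiplier = 1 + 0.475 = 1.475
Expected damage = 250 * 1.475 = 368.75

368.75 damage


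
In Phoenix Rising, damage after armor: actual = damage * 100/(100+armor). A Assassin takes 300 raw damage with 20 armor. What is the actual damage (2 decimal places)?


actual = 300 * 100 / (100 + 20)
= 300 * 100 / 120
= 30000 / 120
= 250.00

250.00 damage


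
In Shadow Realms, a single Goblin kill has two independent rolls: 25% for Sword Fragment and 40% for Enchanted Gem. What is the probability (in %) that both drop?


For independent events, P(both) = P(A) * P(B)
= 25% * 40%
= 1000 / 100 %
= 10.0%

10.0%


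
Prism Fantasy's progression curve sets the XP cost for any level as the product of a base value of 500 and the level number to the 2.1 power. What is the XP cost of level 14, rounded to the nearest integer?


XP = 500 * level^2.1
Substitute level = 14:
XP = 500 * 14^2.1
= 500 * 255.1931
= 127597

127597 XP


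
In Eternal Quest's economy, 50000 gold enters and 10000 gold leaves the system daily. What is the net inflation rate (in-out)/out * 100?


Net gold = 50000 - 10000 = 40000
Inflation rate = net / sunk * 100 = 40000 / 10000 * 100
= 4.0 * 100
= 400.00%

400.00%


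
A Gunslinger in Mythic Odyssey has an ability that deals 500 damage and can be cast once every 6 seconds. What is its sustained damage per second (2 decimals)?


DPS = damage / cooldown
= 500 / 6
= 83.33

83.33 DPS


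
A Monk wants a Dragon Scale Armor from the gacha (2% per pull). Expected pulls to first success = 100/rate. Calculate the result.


Expected pulls for a geometric distribution = 1/p = 100 / rate%
= 100 / 2
= 50.0

50.0 pulls


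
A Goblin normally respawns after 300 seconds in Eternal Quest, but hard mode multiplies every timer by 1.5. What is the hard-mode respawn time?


Respawn time = base * multiplier
= 300 * 1.5
= 450.0 seconds

450.0 seconds


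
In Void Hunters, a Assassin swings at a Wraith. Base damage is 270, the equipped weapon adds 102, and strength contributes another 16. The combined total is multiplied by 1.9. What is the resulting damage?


Sum base + weapon + str = 270 + 102 + 16 = 388
Multiply by 1.9:
388 * 1.9 = 737.2

737.2 damage


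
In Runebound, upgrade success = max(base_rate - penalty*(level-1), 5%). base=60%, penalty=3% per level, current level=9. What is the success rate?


raw_rate = 60 - 3 * (9 - 1)
= 60 - 3 * 8
= 60 - 24
= 36
Apply floor: max(36, 5) = 36%

36%


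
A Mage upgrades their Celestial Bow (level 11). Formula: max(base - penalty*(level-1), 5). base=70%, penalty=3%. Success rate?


raw_rate = 70 - 3 * (11 - 1)
= 70 - 3 * 10
= 70 - 30
= 40
Apply floor: max(40, 5) = 40%

40%


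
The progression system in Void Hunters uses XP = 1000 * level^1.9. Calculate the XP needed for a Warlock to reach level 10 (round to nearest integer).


XP = 1000 * level^1.9
Substitute level = 10:
XP = 1000 * 10^1.9
= 1000 * 79.4328
= 79433

79433 XP


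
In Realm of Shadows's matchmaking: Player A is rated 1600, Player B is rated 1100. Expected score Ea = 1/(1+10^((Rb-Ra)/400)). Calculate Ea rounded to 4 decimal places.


Elo expected score: Ea = 1/(1 + 10^((Rb-Ra)/400))
Rb - Ra = 1100 - 1600 = -500
(Rb-Ra)/400 = -500/400 = -1.25
10^-1.25 = 0.056234
Ea = 1/(1 + 0.056234) = 1/1.056234 = 0.9468

0.9468


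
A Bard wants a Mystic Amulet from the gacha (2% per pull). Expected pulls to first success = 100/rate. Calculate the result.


Expected pulls for a geometric distribution = 1/p = 100 / rate%
= 100 / 2
= 50.0

50.0 pulls


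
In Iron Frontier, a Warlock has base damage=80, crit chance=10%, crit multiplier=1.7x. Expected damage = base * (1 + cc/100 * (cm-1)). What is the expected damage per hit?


E[dmg] = base * (1 + crit_chance * (crit_mult - 1))
cc as decimal = 10/100 = 0.1
cm - 1 = 1.7 - 1 = 0.7
Bonus factor = 0.1 * 0.7 = 0.07
Total multiplier = 1 + 0.07 = 1.07
Expected damage = 80 * 1.07 = 85.60

85.60 damage


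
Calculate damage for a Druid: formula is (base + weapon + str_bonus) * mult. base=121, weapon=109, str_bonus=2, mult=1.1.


Sum base + weapon + str = 121 + 109 + 2 = 232
Multiply by 1.1:
232 * 1.1 = 255.2

255.2 damage


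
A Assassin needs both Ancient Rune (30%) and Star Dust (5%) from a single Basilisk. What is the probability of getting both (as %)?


For independent events, P(both) = P(A) * P(B)
= 30% * 5%
= 150 / 100 %
= 1.5%

1.5%


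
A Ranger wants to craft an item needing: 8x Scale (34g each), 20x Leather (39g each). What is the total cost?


Cost breakdown:
  Scale: 8 * 34 = 272
  Leather: 20 * 39 = 780
Total = 272 + 780 = 1052

1052 gold


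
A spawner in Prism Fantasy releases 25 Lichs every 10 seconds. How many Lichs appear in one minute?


Spawns per minute = count * (60 / interval)
= 25 * (60 / 10)
= 25 * 6.0
= 150.0

150.0 per minute


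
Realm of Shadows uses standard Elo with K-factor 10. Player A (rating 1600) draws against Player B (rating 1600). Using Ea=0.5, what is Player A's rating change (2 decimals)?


Elo update: delta = K * (S - Ea), where S = 0.5 (draws)
S - Ea = 0.5 - 0.5 = 0.0
Rating change = 10 * 0.0
= 0.00

0.00 rating points


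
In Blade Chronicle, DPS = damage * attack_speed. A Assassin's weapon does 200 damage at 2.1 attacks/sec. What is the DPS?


DPS = damage * attack_speed
= 200 * 2.1
= 420.0

420.0 DPS


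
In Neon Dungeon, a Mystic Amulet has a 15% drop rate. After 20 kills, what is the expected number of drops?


Expected drops = kills * (drop_rate / 100)
= 20 * (15 / 100)
= 20 * 0.15
= 3.0

3.0 drops


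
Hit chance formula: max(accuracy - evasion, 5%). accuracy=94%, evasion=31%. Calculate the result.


accuracy - evasion = 94 - 31 = 63
Apply floor: max(63, 5) = 63
Hit chance = 63%

63%


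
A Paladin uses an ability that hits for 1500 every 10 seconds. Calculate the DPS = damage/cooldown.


DPS = damage / cooldown
= 1500 / 10
= 150.00

150.00 DPS


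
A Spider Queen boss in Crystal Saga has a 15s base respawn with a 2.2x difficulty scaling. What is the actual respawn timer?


Respawn time = base * multiplier
= 15 * 2.2
= 33.0 seconds

33.0 seconds


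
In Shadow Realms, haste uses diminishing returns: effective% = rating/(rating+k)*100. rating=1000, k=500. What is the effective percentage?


effective% = rating / (rating + k) * 100
= 1000 / (1000 + 500) * 100
= 1000 / 1500 * 100
= 0.666667 * 100
= 66.67%

66.67%


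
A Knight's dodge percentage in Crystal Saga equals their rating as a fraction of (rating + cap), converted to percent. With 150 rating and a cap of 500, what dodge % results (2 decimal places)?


dodge% = 150 / (150 + 500) * 100
= 150 / 650 * 100
= 0.230769 * 100
= 23.08%

23.08%


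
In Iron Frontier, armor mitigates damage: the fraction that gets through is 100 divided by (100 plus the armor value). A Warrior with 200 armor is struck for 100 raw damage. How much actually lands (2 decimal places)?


actual = 100 * 100 / (100 + 200)
= 100 * 100 / 300
= 10000 / 300
= 33.33

33.33 damage


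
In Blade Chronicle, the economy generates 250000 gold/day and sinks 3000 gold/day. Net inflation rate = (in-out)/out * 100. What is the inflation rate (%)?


Net gold = 250000 - 3000 = 247000
Inflation rate = net / sunk * 100 = 247000 / 3000 * 100
= 82.333333 * 100
= 8233.33%

8233.33%


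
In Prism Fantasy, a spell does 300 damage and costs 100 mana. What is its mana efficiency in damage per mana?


Efficiency = damage / mana
= 300 / 100
= 3.00

3.00 dmg/mana


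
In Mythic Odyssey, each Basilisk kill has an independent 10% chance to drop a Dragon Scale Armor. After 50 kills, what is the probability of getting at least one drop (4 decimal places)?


P(at least one) = 1 - P(none) = 1 - (1-p)^n
p = 10/100 = 0.1
1 - p = 0.9
(1 - p)^50 = 0.9^50 = 0.005154
P(at least one) = 1 - 0.005154 = 0.9948

0.9948


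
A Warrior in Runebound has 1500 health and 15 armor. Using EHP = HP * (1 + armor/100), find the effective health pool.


EHP = 1500 * (1 + 15/100)
= 1500 * (1 + 0.15)
= 1500 * 1.15
= 1725.0

1725.0 EHP


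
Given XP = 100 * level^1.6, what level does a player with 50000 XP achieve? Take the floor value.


XP = 100 * level^1.6, so level = (XP / 100)^(1/1.6)
= (50000 / 100)^(1/1.6)
= 500.0^0.625
= 48.6246
Floor: level = 48

level 48


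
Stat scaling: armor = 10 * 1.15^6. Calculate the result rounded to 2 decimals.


value = base * growth^level
= 10 * 1.15^6
= 10 * 2.313061
= 23.13

23.13 armor


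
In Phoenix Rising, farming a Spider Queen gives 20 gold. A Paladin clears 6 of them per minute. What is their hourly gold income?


Gold per minute = 20 * 6 = 120
Gold per hour = 120 * 60 = 7200

7200 gold/hour
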